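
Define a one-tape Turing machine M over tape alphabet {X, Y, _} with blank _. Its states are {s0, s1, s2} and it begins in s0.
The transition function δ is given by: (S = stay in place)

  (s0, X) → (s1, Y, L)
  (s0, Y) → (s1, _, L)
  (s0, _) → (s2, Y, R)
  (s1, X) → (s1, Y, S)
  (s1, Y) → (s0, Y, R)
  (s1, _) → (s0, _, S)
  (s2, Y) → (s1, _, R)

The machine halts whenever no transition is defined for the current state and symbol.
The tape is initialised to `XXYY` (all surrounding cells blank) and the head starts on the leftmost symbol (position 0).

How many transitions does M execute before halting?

12

state=s0 head=0 tape=_[X]XYY__   (s0,X)→(s1,Y,L)
state=s1 head=-1 tape=[_]YXYY__   (s1,_)→(s0,_,S)
state=s0 head=-1 tape=[_]YXYY__   (s0,_)→(s2,Y,R)
state=s2 head=0 tape=Y[Y]XYY__   (s2,Y)→(s1,_,R)
state=s1 head=1 tape=Y_[X]YY__   (s1,X)→(s1,Y,S)
state=s1 head=1 tape=Y_[Y]YY__   (s1,Y)→(s0,Y,R)
state=s0 head=2 tape=Y_Y[Y]Y__   (s0,Y)→(s1,_,L)
state=s1 head=1 tape=Y_[Y]_Y__   (s1,Y)→(s0,Y,R)
state=s0 head=2 tape=Y_Y[_]Y__   (s0,_)→(s2,Y,R)
state=s2 head=3 tape=Y_YY[Y]__   (s2,Y)→(s1,_,R)
state=s1 head=4 tape=Y_YY_[_]_   (s1,_)→(s0,_,S)
state=s0 head=4 tape=Y_YY_[_]_   (s0,_)→(s2,Y,R)
state=s2 head=5 tape=Y_YY_Y[_]
M halts after 12 transitions.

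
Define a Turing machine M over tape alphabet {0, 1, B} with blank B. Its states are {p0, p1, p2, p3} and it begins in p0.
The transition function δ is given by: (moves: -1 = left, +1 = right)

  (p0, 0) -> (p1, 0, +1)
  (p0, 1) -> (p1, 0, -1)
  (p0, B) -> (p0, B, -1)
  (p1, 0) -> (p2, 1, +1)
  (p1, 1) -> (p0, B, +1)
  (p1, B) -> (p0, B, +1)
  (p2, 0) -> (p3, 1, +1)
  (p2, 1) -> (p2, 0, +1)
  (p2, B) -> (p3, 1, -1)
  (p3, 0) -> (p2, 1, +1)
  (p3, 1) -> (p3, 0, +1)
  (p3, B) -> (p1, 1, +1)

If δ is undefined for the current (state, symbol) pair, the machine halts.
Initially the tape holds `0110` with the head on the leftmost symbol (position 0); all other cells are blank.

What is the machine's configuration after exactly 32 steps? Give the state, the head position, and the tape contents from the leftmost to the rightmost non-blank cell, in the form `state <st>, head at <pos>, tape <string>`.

state p0, head at 8, tape 0B001B0

state=p0 head=0 tape=[0]110BBBBB   (p0,0)→(p1,0,+1)
state=p1 head=1 tape=0[1]10BBBBB   (p1,1)→(p0,B,+1)
state=p0 head=2 tape=0B[1]0BBBBB   (p0,1)→(p1,0,-1)
state=p1 head=1 tape=0[B]00BBBBB   (p1,B)→(p0,B,+1)
state=p0 head=2 tape=0B[0]0BBBBB   (p0,0)→(p1,0,+1)
state=p1 head=3 tape=0B0[0]BBBBB   (p1,0)→(p2,1,+1)
state=p2 head=4 tape=0B01[B]BBBB   (p2,B)→(p3,1,-1)
state=p3 head=3 tape=0B0[1]1BBBB   (p3,1)→(p3,0,+1)
state=p3 head=4 tape=0B00[1]BBBB   (p3,1)→(p3,0,+1)
state=p3 head=5 tape=0B000[B]BBB   (p3,B)→(p1,1,+1)
state=p1 head=6 tape=0B0001[B]BB   (p1,B)→(p0,B,+1)
state=p0 head=7 tape=0B0001B[B]B   (p0,B)→(p0,B,-1)
state=p0 head=6 tape=0B0001[B]BB   (p0,B)→(p0,B,-1)
state=p0 head=5 tape=0B000[1]BBB   (p0,1)→(p1,0,-1)
state=p1 head=4 tape=0B00[0]0BBB   (p1,0)→(p2,1,+1)
state=p2 head=5 tape=0B001[0]BBB   (p2,0)→(p3,1,+1)
state=p3 head=6 tape=0B0011[B]BB   (p3,B)→(p1,1,+1)
state=p1 head=7 tape=0B00111[B]B   (p1,B)→(p0,B,+1)
state=p0 head=8 tape=0B00111B[B]   (p0,B)→(p0,B,-1)
state=p0 head=7 tape=0B00111[B]B   (p0,B)→(p0,B,-1)
state=p0 head=6 tape=0B0011[1]BB   (p0,1)→(p1,0,-1)
state=p1 head=5 tape=0B001[1]0BB   (p1,1)→(p0,B,+1)
state=p0 head=6 tape=0B001B[0]BB   (p0,0)→(p1,0,+1)
state=p1 head=7 tape=0B001B0[B]B   (p1,B)→(p0,B,+1)
state=p0 head=8 tape=0B001B0B[B]   (p0,B)→(p0,B,-1)
state=p0 head=7 tape=0B001B0[B]B   (p0,B)→(p0,B,-1)
state=p0 head=6 tape=0B001B[0]BB   (p0,0)→(p1,0,+1)
state=p1 head=7 tape=0B001B0[B]B   (p1,B)→(p0,B,+1)
state=p0 head=8 tape=0B001B0B[B]   (p0,B)→(p0,B,-1)
state=p0 head=7 tape=0B001B0[B]B   (p0,B)→(p0,B,-1)
state=p0 head=6 tape=0B001B[0]BB   (p0,0)→(p1,0,+1)
state=p1 head=7 tape=0B001B0[B]B   (p1,B)→(p0,B,+1)
state=p0 head=8 tape=0B001B0B[B]
After 32 steps: state p0, head at 8, tape 0B001B0.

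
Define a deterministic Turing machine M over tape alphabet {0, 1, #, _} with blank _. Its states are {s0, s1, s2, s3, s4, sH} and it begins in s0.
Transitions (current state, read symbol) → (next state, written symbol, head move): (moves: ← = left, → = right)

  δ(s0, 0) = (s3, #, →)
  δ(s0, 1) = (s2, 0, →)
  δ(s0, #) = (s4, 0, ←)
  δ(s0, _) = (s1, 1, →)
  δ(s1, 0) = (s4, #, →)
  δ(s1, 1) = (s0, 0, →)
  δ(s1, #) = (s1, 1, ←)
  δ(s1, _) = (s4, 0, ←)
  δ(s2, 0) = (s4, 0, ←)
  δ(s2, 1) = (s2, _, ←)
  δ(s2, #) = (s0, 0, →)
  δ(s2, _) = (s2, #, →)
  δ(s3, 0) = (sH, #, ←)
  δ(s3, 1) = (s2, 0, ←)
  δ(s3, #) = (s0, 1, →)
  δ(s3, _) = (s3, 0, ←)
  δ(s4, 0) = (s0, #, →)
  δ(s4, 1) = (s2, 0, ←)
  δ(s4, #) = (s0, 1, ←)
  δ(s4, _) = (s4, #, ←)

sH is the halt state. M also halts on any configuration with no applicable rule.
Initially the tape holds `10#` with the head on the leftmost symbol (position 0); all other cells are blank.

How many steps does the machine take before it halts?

state=s0 head=0 tape=[1]0#____   (s0,1)→(s2,0,→)
state=s2 head=1 tape=0[0]#____   (s2,0)→(s4,0,←)
state=s4 head=0 tape=[0]0#____   (s4,0)→(s0,#,→)
state=s0 head=1 tape=#[0]#____   (s0,0)→(s3,#,→)
state=s3 head=2 tape=##[#]____   (s3,#)→(s0,1,→)
state=s0 head=3 tape=##1[_]___   (s0,_)→(s1,1,→)
state=s1 head=4 tape=##11[_]__   (s1,_)→(s4,0,←)
state=s4 head=3 tape=##1[1]0__   (s4,1)→(s2,0,←)
state=s2 head=2 tape=##[1]00__   (s2,1)→(s2,_,←)
state=s2 head=1 tape=#[#]_00__   (s2,#)→(s0,0,→)
state=s0 head=2 tape=#0[_]00__   (s0,_)→(s1,1,→)
state=s1 head=3 tape=#01[0]0__   (s1,0)→(s4,#,→)
state=s4 head=4 tape=#01#[0]__   (s4,0)→(s0,#,→)
state=s0 head=5 tape=#01##[_]_   (s0,_)→(s1,1,→)
state=s1 head=6 tape=#01##1[_]   (s1,_)→(s4,0,←)
state=s4 head=5 tape=#01##[1]0   (s4,1)→(s2,0,←)
state=s2 head=4 tape=#01#[#]00   (s2,#)→(s0,0,→)
state=s0 head=5 tape=#01#0[0]0   (s0,0)→(s3,#,→)
state=s3 head=6 tape=#01#0#[0]   (s3,0)→(sH,#,←)
state=sH head=5 tape=#01#0[#]#
M halts after 19 transitions.

19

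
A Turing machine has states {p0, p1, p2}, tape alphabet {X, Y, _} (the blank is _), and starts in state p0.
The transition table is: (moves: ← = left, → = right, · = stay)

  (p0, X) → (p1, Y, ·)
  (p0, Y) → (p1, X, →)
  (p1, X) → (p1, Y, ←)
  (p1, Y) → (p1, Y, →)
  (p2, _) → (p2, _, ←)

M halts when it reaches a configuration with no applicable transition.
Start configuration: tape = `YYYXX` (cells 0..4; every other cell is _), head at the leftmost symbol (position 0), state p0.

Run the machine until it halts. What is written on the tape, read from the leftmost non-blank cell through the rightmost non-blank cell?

XYYYY

p0 | [Y]YYXX_   read Y → write X, move →, go to p1
p1 | X[Y]YXX_   read Y → write Y, move →, go to p1
p1 | XY[Y]XX_   read Y → write Y, move →, go to p1
p1 | XYY[X]X_   read X → write Y, move ←, go to p1
p1 | XY[Y]YX_   read Y → write Y, move →, go to p1
p1 | XYY[Y]X_   read Y → write Y, move →, go to p1
p1 | XYYY[X]_   read X → write Y, move ←, go to p1
p1 | XYY[Y]Y_   read Y → write Y, move →, go to p1
p1 | XYYY[Y]_   read Y → write Y, move →, go to p1
p1 | XYYYY[_]
The non-blank tape span at halt is XYYYY.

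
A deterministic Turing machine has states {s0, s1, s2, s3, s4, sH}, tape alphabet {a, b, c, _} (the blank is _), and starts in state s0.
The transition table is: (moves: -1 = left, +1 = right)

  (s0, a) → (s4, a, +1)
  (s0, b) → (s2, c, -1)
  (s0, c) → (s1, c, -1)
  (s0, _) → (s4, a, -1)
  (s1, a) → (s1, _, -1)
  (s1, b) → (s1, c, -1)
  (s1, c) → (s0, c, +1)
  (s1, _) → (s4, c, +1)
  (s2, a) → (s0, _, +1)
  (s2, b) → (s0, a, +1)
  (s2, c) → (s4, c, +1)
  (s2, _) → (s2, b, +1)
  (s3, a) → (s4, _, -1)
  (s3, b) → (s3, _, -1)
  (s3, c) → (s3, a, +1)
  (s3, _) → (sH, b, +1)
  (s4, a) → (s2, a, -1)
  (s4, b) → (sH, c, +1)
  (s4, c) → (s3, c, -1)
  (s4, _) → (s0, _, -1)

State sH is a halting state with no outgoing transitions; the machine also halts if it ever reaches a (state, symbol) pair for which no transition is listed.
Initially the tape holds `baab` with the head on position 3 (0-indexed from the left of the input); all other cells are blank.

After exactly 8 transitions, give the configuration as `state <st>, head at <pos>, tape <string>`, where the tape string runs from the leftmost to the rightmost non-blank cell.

state=s0 head=3 tape=baa[b]__   (s0,b)→(s2,c,-1)
state=s2 head=2 tape=ba[a]c__   (s2,a)→(s0,_,+1)
state=s0 head=3 tape=ba_[c]__   (s0,c)→(s1,c,-1)
state=s1 head=2 tape=ba[_]c__   (s1,_)→(s4,c,+1)
state=s4 head=3 tape=bac[c]__   (s4,c)→(s3,c,-1)
state=s3 head=2 tape=ba[c]c__   (s3,c)→(s3,a,+1)
state=s3 head=3 tape=baa[c]__   (s3,c)→(s3,a,+1)
state=s3 head=4 tape=baaa[_]_   (s3,_)→(sH,b,+1)
state=sH head=5 tape=baaab[_]
After 8 steps: state sH, head at 5, tape baaab.

state sH, head at 5, tape baaab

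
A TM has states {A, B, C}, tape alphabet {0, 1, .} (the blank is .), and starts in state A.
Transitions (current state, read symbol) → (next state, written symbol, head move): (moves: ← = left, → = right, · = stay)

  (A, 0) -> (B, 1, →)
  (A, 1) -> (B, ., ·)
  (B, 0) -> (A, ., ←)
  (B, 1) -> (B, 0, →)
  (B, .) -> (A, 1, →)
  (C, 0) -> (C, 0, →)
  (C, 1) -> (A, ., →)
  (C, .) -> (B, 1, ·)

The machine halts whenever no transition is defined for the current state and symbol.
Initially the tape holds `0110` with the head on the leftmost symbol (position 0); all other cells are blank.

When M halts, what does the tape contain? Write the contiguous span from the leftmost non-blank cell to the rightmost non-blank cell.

1011

state=A head=0 tape=[0]110.   (A,0)→(B,1,→)
state=B head=1 tape=1[1]10.   (B,1)→(B,0,→)
state=B head=2 tape=10[1]0.   (B,1)→(B,0,→)
state=B head=3 tape=100[0].   (B,0)→(A,.,←)
state=A head=2 tape=10[0]..   (A,0)→(B,1,→)
state=B head=3 tape=101[.].   (B,.)→(A,1,→)
state=A head=4 tape=1011[.]
The non-blank tape span at halt is 1011.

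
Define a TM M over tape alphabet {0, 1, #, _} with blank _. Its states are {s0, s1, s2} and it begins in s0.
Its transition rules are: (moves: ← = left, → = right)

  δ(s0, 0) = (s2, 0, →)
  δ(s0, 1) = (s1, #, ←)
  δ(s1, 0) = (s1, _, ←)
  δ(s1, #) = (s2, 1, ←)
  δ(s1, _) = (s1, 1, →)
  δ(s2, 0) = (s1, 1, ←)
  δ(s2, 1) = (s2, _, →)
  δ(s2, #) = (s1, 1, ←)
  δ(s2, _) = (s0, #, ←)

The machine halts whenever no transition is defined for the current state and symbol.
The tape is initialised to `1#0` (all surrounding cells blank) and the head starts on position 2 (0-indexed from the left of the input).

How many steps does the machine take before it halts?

state=s0 head=2 tape=1#[0]_   (s0,0)→(s2,0,→)
state=s2 head=3 tape=1#0[_]   (s2,_)→(s0,#,←)
state=s0 head=2 tape=1#[0]#   (s0,0)→(s2,0,→)
state=s2 head=3 tape=1#0[#]   (s2,#)→(s1,1,←)
state=s1 head=2 tape=1#[0]1   (s1,0)→(s1,_,←)
state=s1 head=1 tape=1[#]_1   (s1,#)→(s2,1,←)
state=s2 head=0 tape=[1]1_1   (s2,1)→(s2,_,→)
state=s2 head=1 tape=_[1]_1   (s2,1)→(s2,_,→)
state=s2 head=2 tape=__[_]1   (s2,_)→(s0,#,←)
state=s0 head=1 tape=_[_]#1
M halts after 9 transitions.

9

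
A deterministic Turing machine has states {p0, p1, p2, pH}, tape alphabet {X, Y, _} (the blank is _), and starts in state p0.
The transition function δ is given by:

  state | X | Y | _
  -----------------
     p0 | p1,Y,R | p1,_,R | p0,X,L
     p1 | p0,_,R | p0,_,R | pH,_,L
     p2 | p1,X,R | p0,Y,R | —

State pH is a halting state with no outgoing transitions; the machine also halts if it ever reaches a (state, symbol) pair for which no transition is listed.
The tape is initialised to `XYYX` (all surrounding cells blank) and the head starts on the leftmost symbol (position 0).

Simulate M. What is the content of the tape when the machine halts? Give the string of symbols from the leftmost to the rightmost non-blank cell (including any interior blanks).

Y_Y

state=p0 head=0 tape=[X]YYX__   (p0,X)→(p1,Y,R)
state=p1 head=1 tape=Y[Y]YX__   (p1,Y)→(p0,_,R)
state=p0 head=2 tape=Y_[Y]X__   (p0,Y)→(p1,_,R)
state=p1 head=3 tape=Y__[X]__   (p1,X)→(p0,_,R)
state=p0 head=4 tape=Y___[_]_   (p0,_)→(p0,X,L)
state=p0 head=3 tape=Y__[_]X_   (p0,_)→(p0,X,L)
state=p0 head=2 tape=Y_[_]XX_   (p0,_)→(p0,X,L)
state=p0 head=1 tape=Y[_]XXX_   (p0,_)→(p0,X,L)
state=p0 head=0 tape=[Y]XXXX_   (p0,Y)→(p1,_,R)
state=p1 head=1 tape=_[X]XXX_   (p1,X)→(p0,_,R)
state=p0 head=2 tape=__[X]XX_   (p0,X)→(p1,Y,R)
state=p1 head=3 tape=__Y[X]X_   (p1,X)→(p0,_,R)
state=p0 head=4 tape=__Y_[X]_   (p0,X)→(p1,Y,R)
state=p1 head=5 tape=__Y_Y[_]   (p1,_)→(pH,_,L)
state=pH head=4 tape=__Y_[Y]_
The non-blank tape span at halt is Y_Y.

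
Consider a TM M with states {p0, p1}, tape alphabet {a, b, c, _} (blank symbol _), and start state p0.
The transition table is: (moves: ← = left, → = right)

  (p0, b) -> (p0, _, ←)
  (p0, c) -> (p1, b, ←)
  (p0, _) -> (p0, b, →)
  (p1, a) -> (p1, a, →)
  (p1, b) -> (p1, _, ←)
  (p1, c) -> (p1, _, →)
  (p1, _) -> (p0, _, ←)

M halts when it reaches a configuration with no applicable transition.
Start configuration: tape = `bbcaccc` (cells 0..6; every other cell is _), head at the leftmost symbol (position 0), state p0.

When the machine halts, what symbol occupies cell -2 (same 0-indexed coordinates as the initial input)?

state=p0 head=0 tape=_____[b]bcaccc   (p0,b)→(p0,_,←)
state=p0 head=-1 tape=____[_]_bcaccc   (p0,_)→(p0,b,→)
state=p0 head=0 tape=____b[_]bcaccc   (p0,_)→(p0,b,→)
state=p0 head=1 tape=____bb[b]caccc   (p0,b)→(p0,_,←)
state=p0 head=0 tape=____b[b]_caccc   (p0,b)→(p0,_,←)
state=p0 head=-1 tape=____[b]__caccc   (p0,b)→(p0,_,←)
state=p0 head=-2 tape=___[_]___caccc   (p0,_)→(p0,b,→)
state=p0 head=-1 tape=___b[_]__caccc   (p0,_)→(p0,b,→)
state=p0 head=0 tape=___bb[_]_caccc   (p0,_)→(p0,b,→)
state=p0 head=1 tape=___bbb[_]caccc   (p0,_)→(p0,b,→)
state=p0 head=2 tape=___bbbb[c]accc   (p0,c)→(p1,b,←)
state=p1 head=1 tape=___bbb[b]baccc   (p1,b)→(p1,_,←)
state=p1 head=0 tape=___bb[b]_baccc   (p1,b)→(p1,_,←)
state=p1 head=-1 tape=___b[b]__baccc   (p1,b)→(p1,_,←)
state=p1 head=-2 tape=___[b]___baccc   (p1,b)→(p1,_,←)
state=p1 head=-3 tape=__[_]____baccc   (p1,_)→(p0,_,←)
state=p0 head=-4 tape=_[_]_____baccc   (p0,_)→(p0,b,→)
state=p0 head=-3 tape=_b[_]____baccc   (p0,_)→(p0,b,→)
state=p0 head=-2 tape=_bb[_]___baccc   (p0,_)→(p0,b,→)
state=p0 head=-1 tape=_bbb[_]__baccc   (p0,_)→(p0,b,→)
state=p0 head=0 tape=_bbbb[_]_baccc   (p0,_)→(p0,b,→)
state=p0 head=1 tape=_bbbbb[_]baccc   (p0,_)→(p0,b,→)
state=p0 head=2 tape=_bbbbbb[b]accc   (p0,b)→(p0,_,←)
state=p0 head=1 tape=_bbbbb[b]_accc   (p0,b)→(p0,_,←)
state=p0 head=0 tape=_bbbb[b]__accc   (p0,b)→(p0,_,←)
state=p0 head=-1 tape=_bbb[b]___accc   (p0,b)→(p0,_,←)
state=p0 head=-2 tape=_bb[b]____accc   (p0,b)→(p0,_,←)
state=p0 head=-3 tape=_b[b]_____accc   (p0,b)→(p0,_,←)
state=p0 head=-4 tape=_[b]______accc   (p0,b)→(p0,_,←)
state=p0 head=-5 tape=[_]_______accc   (p0,_)→(p0,b,→)
state=p0 head=-4 tape=b[_]______accc   (p0,_)→(p0,b,→)
state=p0 head=-3 tape=bb[_]_____accc   (p0,_)→(p0,b,→)
state=p0 head=-2 tape=bbb[_]____accc   (p0,_)→(p0,b,→)
state=p0 head=-1 tape=bbbb[_]___accc   (p0,_)→(p0,b,→)
state=p0 head=0 tape=bbbbb[_]__accc   (p0,_)→(p0,b,→)
state=p0 head=1 tape=bbbbbb[_]_accc   (p0,_)→(p0,b,→)
state=p0 head=2 tape=bbbbbbb[_]accc   (p0,_)→(p0,b,→)
state=p0 head=3 tape=bbbbbbbb[a]ccc
Cell -2 holds b when M halts.

b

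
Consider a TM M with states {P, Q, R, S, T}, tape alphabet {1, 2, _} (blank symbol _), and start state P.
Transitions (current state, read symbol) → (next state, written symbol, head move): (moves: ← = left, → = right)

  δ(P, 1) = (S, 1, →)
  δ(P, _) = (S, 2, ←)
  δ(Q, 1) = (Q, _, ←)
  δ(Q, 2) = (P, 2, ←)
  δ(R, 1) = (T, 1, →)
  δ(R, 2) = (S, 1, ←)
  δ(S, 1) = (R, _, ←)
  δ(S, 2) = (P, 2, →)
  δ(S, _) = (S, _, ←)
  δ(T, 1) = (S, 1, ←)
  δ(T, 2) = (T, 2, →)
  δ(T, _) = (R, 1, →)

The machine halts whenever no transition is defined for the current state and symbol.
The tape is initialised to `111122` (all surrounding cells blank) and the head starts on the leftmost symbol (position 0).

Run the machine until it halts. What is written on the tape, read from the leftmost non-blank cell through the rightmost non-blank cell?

1111221

state=P head=0 tape=[1]11122__   (P,1)→(S,1,→)
state=S head=1 tape=1[1]1122__   (S,1)→(R,_,←)
state=R head=0 tape=[1]_1122__   (R,1)→(T,1,→)
state=T head=1 tape=1[_]1122__   (T,_)→(R,1,→)
state=R head=2 tape=11[1]122__   (R,1)→(T,1,→)
state=T head=3 tape=111[1]22__   (T,1)→(S,1,←)
state=S head=2 tape=11[1]122__   (S,1)→(R,_,←)
state=R head=1 tape=1[1]_122__   (R,1)→(T,1,→)
state=T head=2 tape=11[_]122__   (T,_)→(R,1,→)
state=R head=3 tape=111[1]22__   (R,1)→(T,1,→)
state=T head=4 tape=1111[2]2__   (T,2)→(T,2,→)
state=T head=5 tape=11112[2]__   (T,2)→(T,2,→)
state=T head=6 tape=111122[_]_   (T,_)→(R,1,→)
state=R head=7 tape=1111221[_]
The non-blank tape span at halt is 1111221.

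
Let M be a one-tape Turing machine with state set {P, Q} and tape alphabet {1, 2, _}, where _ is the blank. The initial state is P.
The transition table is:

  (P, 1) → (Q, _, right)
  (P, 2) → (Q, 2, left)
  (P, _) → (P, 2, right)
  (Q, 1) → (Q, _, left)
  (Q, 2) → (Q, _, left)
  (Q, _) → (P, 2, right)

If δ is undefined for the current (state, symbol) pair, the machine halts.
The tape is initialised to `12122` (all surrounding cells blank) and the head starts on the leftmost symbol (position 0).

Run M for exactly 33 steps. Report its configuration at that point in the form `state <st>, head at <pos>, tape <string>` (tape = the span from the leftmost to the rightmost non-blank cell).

state Q, head at 1, tape 2222__2

P | __[1]2122   read 1 → write _, move right, go to Q
Q | ___[2]122   read 2 → write _, move left, go to Q
Q | __[_]_122   read _ → write 2, move right, go to P
P | __2[_]122   read _ → write 2, move right, go to P
P | __22[1]22   read 1 → write _, move right, go to Q
Q | __22_[2]2   read 2 → write _, move left, go to Q
Q | __22[_]_2   read _ → write 2, move right, go to P
P | __222[_]2   read _ → write 2, move right, go to P
P | __2222[2]   read 2 → write 2, move left, go to Q
Q | __222[2]2   read 2 → write _, move left, go to Q
Q | __22[2]_2   read 2 → write _, move left, go to Q
Q | __2[2]__2   read 2 → write _, move left, go to Q
Q | __[2]___2   read 2 → write _, move left, go to Q
Q | _[_]____2   read _ → write 2, move right, go to P
P | _2[_]___2   read _ → write 2, move right, go to P
P | _22[_]__2   read _ → write 2, move right, go to P
P | _222[_]_2   read _ → write 2, move right, go to P
P | _2222[_]2   read _ → write 2, move right, go to P
P | _22222[2]   read 2 → write 2, move left, go to Q
Q | _2222[2]2   read 2 → write _, move left, go to Q
Q | _222[2]_2   read 2 → write _, move left, go to Q
Q | _22[2]__2   read 2 → write _, move left, go to Q
Q | _2[2]___2   read 2 → write _, move left, go to Q
Q | _[2]____2   read 2 → write _, move left, go to Q
Q | [_]_____2   read _ → write 2, move right, go to P
P | 2[_]____2   read _ → write 2, move right, go to P
P | 22[_]___2   read _ → write 2, move right, go to P
P | 222[_]__2   read _ → write 2, move right, go to P
P | 2222[_]_2   read _ → write 2, move right, go to P
P | 22222[_]2   read _ → write 2, move right, go to P
P | 222222[2]   read 2 → write 2, move left, go to Q
Q | 22222[2]2   read 2 → write _, move left, go to Q
Q | 2222[2]_2   read 2 → write _, move left, go to Q
Q | 222[2]__2
After 33 steps: state Q, head at 1, tape 2222__2.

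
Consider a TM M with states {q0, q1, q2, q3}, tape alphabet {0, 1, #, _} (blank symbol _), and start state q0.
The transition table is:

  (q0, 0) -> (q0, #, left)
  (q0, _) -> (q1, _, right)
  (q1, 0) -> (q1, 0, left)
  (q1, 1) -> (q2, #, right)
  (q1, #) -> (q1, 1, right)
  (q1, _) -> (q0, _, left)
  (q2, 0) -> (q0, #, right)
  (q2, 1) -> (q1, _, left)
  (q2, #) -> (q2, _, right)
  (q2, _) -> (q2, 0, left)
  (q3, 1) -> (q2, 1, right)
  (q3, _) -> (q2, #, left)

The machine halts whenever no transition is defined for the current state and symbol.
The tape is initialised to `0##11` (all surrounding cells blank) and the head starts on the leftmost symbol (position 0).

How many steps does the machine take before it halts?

state=q0 head=0 tape=_[0]##11   (q0,0)→(q0,#,left)
state=q0 head=-1 tape=[_]###11   (q0,_)→(q1,_,right)
state=q1 head=0 tape=_[#]##11   (q1,#)→(q1,1,right)
state=q1 head=1 tape=_1[#]#11   (q1,#)→(q1,1,right)
state=q1 head=2 tape=_11[#]11   (q1,#)→(q1,1,right)
state=q1 head=3 tape=_111[1]1   (q1,1)→(q2,#,right)
state=q2 head=4 tape=_111#[1]   (q2,1)→(q1,_,left)
state=q1 head=3 tape=_111[#]_   (q1,#)→(q1,1,right)
state=q1 head=4 tape=_1111[_]   (q1,_)→(q0,_,left)
state=q0 head=3 tape=_111[1]_
M halts after 9 transitions.

9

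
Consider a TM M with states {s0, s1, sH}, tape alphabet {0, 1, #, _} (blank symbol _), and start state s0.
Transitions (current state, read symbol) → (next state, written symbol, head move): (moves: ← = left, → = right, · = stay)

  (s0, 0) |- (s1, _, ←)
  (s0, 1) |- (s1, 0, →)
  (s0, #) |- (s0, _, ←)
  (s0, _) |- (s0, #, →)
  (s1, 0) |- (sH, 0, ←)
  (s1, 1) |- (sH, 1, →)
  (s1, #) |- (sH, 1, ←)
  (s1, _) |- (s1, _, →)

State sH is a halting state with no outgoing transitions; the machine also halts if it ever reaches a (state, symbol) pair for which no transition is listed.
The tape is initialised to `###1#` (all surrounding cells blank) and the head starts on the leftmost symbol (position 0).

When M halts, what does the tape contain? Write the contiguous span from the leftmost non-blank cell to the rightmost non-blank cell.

s0 | ___[#]##1#   read # → write _, move ←, go to s0
s0 | __[_]_##1#   read _ → write #, move →, go to s0
s0 | __#[_]##1#   read _ → write #, move →, go to s0
s0 | __##[#]#1#   read # → write _, move ←, go to s0
s0 | __#[#]_#1#   read # → write _, move ←, go to s0
s0 | __[#]__#1#   read # → write _, move ←, go to s0
s0 | _[_]___#1#   read _ → write #, move →, go to s0
s0 | _#[_]__#1#   read _ → write #, move →, go to s0
s0 | _##[_]_#1#   read _ → write #, move →, go to s0
s0 | _###[_]#1#   read _ → write #, move →, go to s0
s0 | _####[#]1#   read # → write _, move ←, go to s0
s0 | _###[#]_1#   read # → write _, move ←, go to s0
s0 | _##[#]__1#   read # → write _, move ←, go to s0
s0 | _#[#]___1#   read # → write _, move ←, go to s0
s0 | _[#]____1#   read # → write _, move ←, go to s0
s0 | [_]_____1#   read _ → write #, move →, go to s0
s0 | #[_]____1#   read _ → write #, move →, go to s0
s0 | ##[_]___1#   read _ → write #, move →, go to s0
s0 | ###[_]__1#   read _ → write #, move →, go to s0
s0 | ####[_]_1#   read _ → write #, move →, go to s0
s0 | #####[_]1#   read _ → write #, move →, go to s0
s0 | ######[1]#   read 1 → write 0, move →, go to s1
s1 | ######0[#]   read # → write 1, move ←, go to sH
sH | ######[0]1
The non-blank tape span at halt is ######01.

######01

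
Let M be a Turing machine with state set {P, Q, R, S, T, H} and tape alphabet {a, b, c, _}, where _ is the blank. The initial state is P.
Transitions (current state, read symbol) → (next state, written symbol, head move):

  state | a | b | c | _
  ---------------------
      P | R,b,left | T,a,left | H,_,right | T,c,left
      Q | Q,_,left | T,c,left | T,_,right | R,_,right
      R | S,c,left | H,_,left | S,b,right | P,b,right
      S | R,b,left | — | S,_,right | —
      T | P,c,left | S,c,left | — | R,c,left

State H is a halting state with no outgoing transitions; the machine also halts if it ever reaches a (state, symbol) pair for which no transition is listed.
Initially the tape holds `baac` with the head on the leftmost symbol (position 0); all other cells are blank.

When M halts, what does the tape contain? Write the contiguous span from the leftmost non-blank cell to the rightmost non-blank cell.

b_aaac

state=P head=0 tape=__[b]aac   (P,b)→(T,a,left)
state=T head=-1 tape=_[_]aaac   (T,_)→(R,c,left)
state=R head=-2 tape=[_]caaac   (R,_)→(P,b,right)
state=P head=-1 tape=b[c]aaac   (P,c)→(H,_,right)
state=H head=0 tape=b_[a]aac
The non-blank tape span at halt is b_aaac.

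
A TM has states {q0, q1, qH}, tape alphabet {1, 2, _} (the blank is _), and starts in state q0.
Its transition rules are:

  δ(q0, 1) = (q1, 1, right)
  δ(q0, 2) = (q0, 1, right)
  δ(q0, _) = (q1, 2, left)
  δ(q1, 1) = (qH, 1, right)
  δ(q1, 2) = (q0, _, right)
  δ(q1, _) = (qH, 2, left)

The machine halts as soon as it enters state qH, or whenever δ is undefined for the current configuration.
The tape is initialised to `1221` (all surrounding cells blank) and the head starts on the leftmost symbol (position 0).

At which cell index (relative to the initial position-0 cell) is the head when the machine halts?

3

state=q0 head=0 tape=[1]221_   (q0,1)→(q1,1,right)
state=q1 head=1 tape=1[2]21_   (q1,2)→(q0,_,right)
state=q0 head=2 tape=1_[2]1_   (q0,2)→(q0,1,right)
state=q0 head=3 tape=1_1[1]_   (q0,1)→(q1,1,right)
state=q1 head=4 tape=1_11[_]   (q1,_)→(qH,2,left)
state=qH head=3 tape=1_1[1]2
At halt the head is at cell 3.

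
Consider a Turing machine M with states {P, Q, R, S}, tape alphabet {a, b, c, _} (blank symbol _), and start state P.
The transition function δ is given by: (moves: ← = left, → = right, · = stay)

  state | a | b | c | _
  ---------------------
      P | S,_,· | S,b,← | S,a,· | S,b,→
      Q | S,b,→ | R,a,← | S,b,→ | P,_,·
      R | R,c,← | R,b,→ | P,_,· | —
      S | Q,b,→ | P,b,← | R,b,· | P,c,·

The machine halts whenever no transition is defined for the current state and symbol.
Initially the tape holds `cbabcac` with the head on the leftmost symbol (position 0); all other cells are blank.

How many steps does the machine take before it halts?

P | [c]babcac_   read c → write a, move ·, go to S
S | [a]babcac_   read a → write b, move →, go to Q
Q | b[b]abcac_   read b → write a, move ←, go to R
R | [b]aabcac_   read b → write b, move →, go to R
R | b[a]abcac_   read a → write c, move ←, go to R
R | [b]cabcac_   read b → write b, move →, go to R
R | b[c]abcac_   read c → write _, move ·, go to P
P | b[_]abcac_   read _ → write b, move →, go to S
S | bb[a]bcac_   read a → write b, move →, go to Q
Q | bbb[b]cac_   read b → write a, move ←, go to R
R | bb[b]acac_   read b → write b, move →, go to R
R | bbb[a]cac_   read a → write c, move ←, go to R
R | bb[b]ccac_   read b → write b, move →, go to R
R | bbb[c]cac_   read c → write _, move ·, go to P
P | bbb[_]cac_   read _ → write b, move →, go to S
S | bbbb[c]ac_   read c → write b, move ·, go to R
R | bbbb[b]ac_   read b → write b, move →, go to R
R | bbbbb[a]c_   read a → write c, move ←, go to R
R | bbbb[b]cc_   read b → write b, move →, go to R
R | bbbbb[c]c_   read c → write _, move ·, go to P
P | bbbbb[_]c_   read _ → write b, move →, go to S
S | bbbbbb[c]_   read c → write b, move ·, go to R
R | bbbbbb[b]_   read b → write b, move →, go to R
R | bbbbbbb[_]
M halts after 23 transitions.

23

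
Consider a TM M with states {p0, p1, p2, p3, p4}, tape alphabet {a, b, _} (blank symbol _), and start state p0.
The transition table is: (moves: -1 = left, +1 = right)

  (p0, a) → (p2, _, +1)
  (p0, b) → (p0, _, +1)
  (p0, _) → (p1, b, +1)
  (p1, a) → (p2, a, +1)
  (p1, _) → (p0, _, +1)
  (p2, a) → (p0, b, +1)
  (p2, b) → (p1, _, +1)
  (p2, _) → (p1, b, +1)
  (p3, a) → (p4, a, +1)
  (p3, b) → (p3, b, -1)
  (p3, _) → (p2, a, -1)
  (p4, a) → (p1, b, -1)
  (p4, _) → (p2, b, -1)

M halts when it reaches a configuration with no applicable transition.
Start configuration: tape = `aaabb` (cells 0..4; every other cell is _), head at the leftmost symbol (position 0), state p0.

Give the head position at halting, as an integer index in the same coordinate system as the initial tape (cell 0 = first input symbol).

4

p0 | [a]aabb   read a → write _, move +1, go to p2
p2 | _[a]abb   read a → write b, move +1, go to p0
p0 | _b[a]bb   read a → write _, move +1, go to p2
p2 | _b_[b]b   read b → write _, move +1, go to p1
p1 | _b__[b]
At halt the head is at cell 4.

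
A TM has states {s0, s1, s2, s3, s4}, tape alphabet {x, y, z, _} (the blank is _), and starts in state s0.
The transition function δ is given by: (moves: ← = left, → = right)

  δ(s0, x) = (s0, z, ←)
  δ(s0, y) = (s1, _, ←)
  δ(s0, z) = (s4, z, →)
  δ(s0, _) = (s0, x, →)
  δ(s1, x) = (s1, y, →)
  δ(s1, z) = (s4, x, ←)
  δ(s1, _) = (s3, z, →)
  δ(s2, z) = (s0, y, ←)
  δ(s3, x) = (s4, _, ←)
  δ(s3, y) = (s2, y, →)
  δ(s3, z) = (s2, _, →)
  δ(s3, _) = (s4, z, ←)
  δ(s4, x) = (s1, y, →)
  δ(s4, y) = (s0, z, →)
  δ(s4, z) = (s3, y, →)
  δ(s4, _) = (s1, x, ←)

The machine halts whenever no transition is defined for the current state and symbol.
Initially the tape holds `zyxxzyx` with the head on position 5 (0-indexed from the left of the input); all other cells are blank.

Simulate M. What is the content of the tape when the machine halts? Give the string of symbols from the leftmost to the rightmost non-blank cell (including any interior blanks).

zyxyyzy

state=s0 head=5 tape=zyxxz[y]x__   (s0,y)→(s1,_,←)
state=s1 head=4 tape=zyxx[z]_x__   (s1,z)→(s4,x,←)
state=s4 head=3 tape=zyx[x]x_x__   (s4,x)→(s1,y,→)
state=s1 head=4 tape=zyxy[x]_x__   (s1,x)→(s1,y,→)
state=s1 head=5 tape=zyxyy[_]x__   (s1,_)→(s3,z,→)
state=s3 head=6 tape=zyxyyz[x]__   (s3,x)→(s4,_,←)
state=s4 head=5 tape=zyxyy[z]___   (s4,z)→(s3,y,→)
state=s3 head=6 tape=zyxyyy[_]__   (s3,_)→(s4,z,←)
state=s4 head=5 tape=zyxyy[y]z__   (s4,y)→(s0,z,→)
state=s0 head=6 tape=zyxyyz[z]__   (s0,z)→(s4,z,→)
state=s4 head=7 tape=zyxyyzz[_]_   (s4,_)→(s1,x,←)
state=s1 head=6 tape=zyxyyz[z]x_   (s1,z)→(s4,x,←)
state=s4 head=5 tape=zyxyy[z]xx_   (s4,z)→(s3,y,→)
state=s3 head=6 tape=zyxyyy[x]x_   (s3,x)→(s4,_,←)
state=s4 head=5 tape=zyxyy[y]_x_   (s4,y)→(s0,z,→)
state=s0 head=6 tape=zyxyyz[_]x_   (s0,_)→(s0,x,→)
state=s0 head=7 tape=zyxyyzx[x]_   (s0,x)→(s0,z,←)
state=s0 head=6 tape=zyxyyz[x]z_   (s0,x)→(s0,z,←)
state=s0 head=5 tape=zyxyy[z]zz_   (s0,z)→(s4,z,→)
state=s4 head=6 tape=zyxyyz[z]z_   (s4,z)→(s3,y,→)
state=s3 head=7 tape=zyxyyzy[z]_   (s3,z)→(s2,_,→)
state=s2 head=8 tape=zyxyyzy_[_]
The non-blank tape span at halt is zyxyyzy.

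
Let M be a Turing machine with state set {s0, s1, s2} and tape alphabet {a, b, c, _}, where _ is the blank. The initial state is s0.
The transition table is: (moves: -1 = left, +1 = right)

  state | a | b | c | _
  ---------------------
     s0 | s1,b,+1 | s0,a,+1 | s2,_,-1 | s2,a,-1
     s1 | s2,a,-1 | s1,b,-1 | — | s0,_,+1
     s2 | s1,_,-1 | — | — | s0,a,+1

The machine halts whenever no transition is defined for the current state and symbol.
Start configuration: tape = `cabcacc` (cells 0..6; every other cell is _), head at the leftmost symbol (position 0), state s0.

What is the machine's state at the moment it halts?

state=s0 head=0 tape=__[c]abcacc   (s0,c)→(s2,_,-1)
state=s2 head=-1 tape=_[_]_abcacc   (s2,_)→(s0,a,+1)
state=s0 head=0 tape=_a[_]abcacc   (s0,_)→(s2,a,-1)
state=s2 head=-1 tape=_[a]aabcacc   (s2,a)→(s1,_,-1)
state=s1 head=-2 tape=[_]_aabcacc   (s1,_)→(s0,_,+1)
state=s0 head=-1 tape=_[_]aabcacc   (s0,_)→(s2,a,-1)
state=s2 head=-2 tape=[_]aaabcacc   (s2,_)→(s0,a,+1)
state=s0 head=-1 tape=a[a]aabcacc   (s0,a)→(s1,b,+1)
state=s1 head=0 tape=ab[a]abcacc   (s1,a)→(s2,a,-1)
state=s2 head=-1 tape=a[b]aabcacc
No transition is defined for (s2, b); M halts in state s2.

s2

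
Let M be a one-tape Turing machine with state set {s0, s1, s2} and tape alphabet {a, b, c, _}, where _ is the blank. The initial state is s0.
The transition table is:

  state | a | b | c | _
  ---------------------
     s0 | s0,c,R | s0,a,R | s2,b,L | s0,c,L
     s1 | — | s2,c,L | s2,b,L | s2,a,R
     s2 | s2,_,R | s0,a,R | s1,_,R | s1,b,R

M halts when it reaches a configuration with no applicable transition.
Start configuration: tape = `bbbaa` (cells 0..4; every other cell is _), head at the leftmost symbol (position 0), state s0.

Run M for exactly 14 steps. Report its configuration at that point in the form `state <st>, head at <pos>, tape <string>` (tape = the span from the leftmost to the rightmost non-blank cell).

s0 | [b]bbaa_   read b → write a, move R, go to s0
s0 | a[b]baa_   read b → write a, move R, go to s0
s0 | aa[b]aa_   read b → write a, move R, go to s0
s0 | aaa[a]a_   read a → write c, move R, go to s0
s0 | aaac[a]_   read a → write c, move R, go to s0
s0 | aaacc[_]   read _ → write c, move L, go to s0
s0 | aaac[c]c   read c → write b, move L, go to s2
s2 | aaa[c]bc   read c → write _, move R, go to s1
s1 | aaa_[b]c   read b → write c, move L, go to s2
s2 | aaa[_]cc   read _ → write b, move R, go to s1
s1 | aaab[c]c   read c → write b, move L, go to s2
s2 | aaa[b]bc   read b → write a, move R, go to s0
s0 | aaaa[b]c   read b → write a, move R, go to s0
s0 | aaaaa[c]   read c → write b, move L, go to s2
s2 | aaaa[a]b
After 14 steps: state s2, head at 4, tape aaaaab.

state s2, head at 4, tape aaaaab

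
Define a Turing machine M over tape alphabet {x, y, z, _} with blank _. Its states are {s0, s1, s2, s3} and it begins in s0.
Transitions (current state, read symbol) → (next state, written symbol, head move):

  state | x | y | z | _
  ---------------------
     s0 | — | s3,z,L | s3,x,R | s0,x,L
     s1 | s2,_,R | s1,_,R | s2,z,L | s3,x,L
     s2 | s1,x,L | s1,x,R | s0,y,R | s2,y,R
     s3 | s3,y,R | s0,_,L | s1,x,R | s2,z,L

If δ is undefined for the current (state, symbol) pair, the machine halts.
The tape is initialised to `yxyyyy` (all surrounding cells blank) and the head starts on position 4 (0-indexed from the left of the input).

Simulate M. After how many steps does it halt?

16

state=s0 head=4 tape=yxyy[y]y_   (s0,y)→(s3,z,L)
state=s3 head=3 tape=yxy[y]zy_   (s3,y)→(s0,_,L)
state=s0 head=2 tape=yx[y]_zy_   (s0,y)→(s3,z,L)
state=s3 head=1 tape=y[x]z_zy_   (s3,x)→(s3,y,R)
state=s3 head=2 tape=yy[z]_zy_   (s3,z)→(s1,x,R)
state=s1 head=3 tape=yyx[_]zy_   (s1,_)→(s3,x,L)
state=s3 head=2 tape=yy[x]xzy_   (s3,x)→(s3,y,R)
state=s3 head=3 tape=yyy[x]zy_   (s3,x)→(s3,y,R)
state=s3 head=4 tape=yyyy[z]y_   (s3,z)→(s1,x,R)
state=s1 head=5 tape=yyyyx[y]_   (s1,y)→(s1,_,R)
state=s1 head=6 tape=yyyyx_[_]   (s1,_)→(s3,x,L)
state=s3 head=5 tape=yyyyx[_]x   (s3,_)→(s2,z,L)
state=s2 head=4 tape=yyyy[x]zx   (s2,x)→(s1,x,L)
state=s1 head=3 tape=yyy[y]xzx   (s1,y)→(s1,_,R)
state=s1 head=4 tape=yyy_[x]zx   (s1,x)→(s2,_,R)
state=s2 head=5 tape=yyy__[z]x   (s2,z)→(s0,y,R)
state=s0 head=6 tape=yyy__y[x]
M halts after 16 transitions.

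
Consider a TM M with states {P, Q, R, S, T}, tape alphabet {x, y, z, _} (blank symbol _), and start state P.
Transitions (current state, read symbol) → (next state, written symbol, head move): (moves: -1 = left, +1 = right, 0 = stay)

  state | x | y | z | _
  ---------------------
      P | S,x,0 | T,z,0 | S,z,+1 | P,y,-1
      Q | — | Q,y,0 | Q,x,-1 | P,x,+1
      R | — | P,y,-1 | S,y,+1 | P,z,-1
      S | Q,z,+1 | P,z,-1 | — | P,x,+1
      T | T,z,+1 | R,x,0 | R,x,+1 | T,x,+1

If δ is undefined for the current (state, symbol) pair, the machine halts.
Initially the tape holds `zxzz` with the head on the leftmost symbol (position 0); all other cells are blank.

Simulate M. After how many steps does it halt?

state=P head=0 tape=_[z]xzz   (P,z)→(S,z,+1)
state=S head=1 tape=_z[x]zz   (S,x)→(Q,z,+1)
state=Q head=2 tape=_zz[z]z   (Q,z)→(Q,x,-1)
state=Q head=1 tape=_z[z]xz   (Q,z)→(Q,x,-1)
state=Q head=0 tape=_[z]xxz   (Q,z)→(Q,x,-1)
state=Q head=-1 tape=[_]xxxz   (Q,_)→(P,x,+1)
state=P head=0 tape=x[x]xxz   (P,x)→(S,x,0)
state=S head=0 tape=x[x]xxz   (S,x)→(Q,z,+1)
state=Q head=1 tape=xz[x]xz
M halts after 8 transitions.

8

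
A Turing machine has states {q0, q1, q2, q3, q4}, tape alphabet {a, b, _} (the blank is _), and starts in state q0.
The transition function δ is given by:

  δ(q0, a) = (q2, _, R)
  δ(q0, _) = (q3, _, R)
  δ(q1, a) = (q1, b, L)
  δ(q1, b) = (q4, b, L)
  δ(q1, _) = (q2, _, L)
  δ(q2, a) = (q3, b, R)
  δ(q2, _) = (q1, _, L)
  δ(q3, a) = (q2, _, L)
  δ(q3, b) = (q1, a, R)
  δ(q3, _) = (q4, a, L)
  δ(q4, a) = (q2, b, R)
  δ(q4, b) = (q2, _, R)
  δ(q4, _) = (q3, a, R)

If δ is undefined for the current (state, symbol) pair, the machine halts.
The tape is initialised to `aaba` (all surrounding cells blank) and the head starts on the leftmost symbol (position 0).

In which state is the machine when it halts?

q2

state=q0 head=0 tape=[a]aba   (q0,a)→(q2,_,R)
state=q2 head=1 tape=_[a]ba   (q2,a)→(q3,b,R)
state=q3 head=2 tape=_b[b]a   (q3,b)→(q1,a,R)
state=q1 head=3 tape=_ba[a]   (q1,a)→(q1,b,L)
state=q1 head=2 tape=_b[a]b   (q1,a)→(q1,b,L)
state=q1 head=1 tape=_[b]bb   (q1,b)→(q4,b,L)
state=q4 head=0 tape=[_]bbb   (q4,_)→(q3,a,R)
state=q3 head=1 tape=a[b]bb   (q3,b)→(q1,a,R)
state=q1 head=2 tape=aa[b]b   (q1,b)→(q4,b,L)
state=q4 head=1 tape=a[a]bb   (q4,a)→(q2,b,R)
state=q2 head=2 tape=ab[b]b
No transition is defined for (q2, b); M halts in state q2.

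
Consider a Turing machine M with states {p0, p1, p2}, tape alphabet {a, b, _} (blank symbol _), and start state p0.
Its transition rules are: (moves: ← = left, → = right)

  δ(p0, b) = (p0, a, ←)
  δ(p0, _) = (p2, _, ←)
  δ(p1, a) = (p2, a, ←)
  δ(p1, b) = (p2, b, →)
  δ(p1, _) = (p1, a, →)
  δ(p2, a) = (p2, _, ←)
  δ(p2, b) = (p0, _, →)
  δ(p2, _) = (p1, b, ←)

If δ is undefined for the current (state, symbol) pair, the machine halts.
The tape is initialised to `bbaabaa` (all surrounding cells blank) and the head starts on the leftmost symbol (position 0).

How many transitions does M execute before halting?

p0 | ___[b]baabaa   read b → write a, move ←, go to p0
p0 | __[_]abaabaa   read _ → write _, move ←, go to p2
p2 | _[_]_abaabaa   read _ → write b, move ←, go to p1
p1 | [_]b_abaabaa   read _ → write a, move →, go to p1
p1 | a[b]_abaabaa   read b → write b, move →, go to p2
p2 | ab[_]abaabaa   read _ → write b, move ←, go to p1
p1 | a[b]babaabaa   read b → write b, move →, go to p2
p2 | ab[b]abaabaa   read b → write _, move →, go to p0
p0 | ab_[a]baabaa
M halts after 8 transitions.

8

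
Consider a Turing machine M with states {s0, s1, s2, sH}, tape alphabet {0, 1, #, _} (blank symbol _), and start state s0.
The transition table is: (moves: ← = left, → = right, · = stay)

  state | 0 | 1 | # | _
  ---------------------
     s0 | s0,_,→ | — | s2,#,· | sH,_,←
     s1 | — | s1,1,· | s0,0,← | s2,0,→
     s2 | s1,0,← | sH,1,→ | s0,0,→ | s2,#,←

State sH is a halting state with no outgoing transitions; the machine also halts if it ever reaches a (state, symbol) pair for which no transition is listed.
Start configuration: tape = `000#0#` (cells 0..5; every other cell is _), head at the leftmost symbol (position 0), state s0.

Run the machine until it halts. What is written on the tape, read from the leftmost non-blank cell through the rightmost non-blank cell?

s0 | [0]00#0#_   read 0 → write _, move →, go to s0
s0 | _[0]0#0#_   read 0 → write _, move →, go to s0
s0 | __[0]#0#_   read 0 → write _, move →, go to s0
s0 | ___[#]0#_   read # → write #, move ·, go to s2
s2 | ___[#]0#_   read # → write 0, move →, go to s0
s0 | ___0[0]#_   read 0 → write _, move →, go to s0
s0 | ___0_[#]_   read # → write #, move ·, go to s2
s2 | ___0_[#]_   read # → write 0, move →, go to s0
s0 | ___0_0[_]   read _ → write _, move ←, go to sH
sH | ___0_[0]_
The non-blank tape span at halt is 0_0.

0_0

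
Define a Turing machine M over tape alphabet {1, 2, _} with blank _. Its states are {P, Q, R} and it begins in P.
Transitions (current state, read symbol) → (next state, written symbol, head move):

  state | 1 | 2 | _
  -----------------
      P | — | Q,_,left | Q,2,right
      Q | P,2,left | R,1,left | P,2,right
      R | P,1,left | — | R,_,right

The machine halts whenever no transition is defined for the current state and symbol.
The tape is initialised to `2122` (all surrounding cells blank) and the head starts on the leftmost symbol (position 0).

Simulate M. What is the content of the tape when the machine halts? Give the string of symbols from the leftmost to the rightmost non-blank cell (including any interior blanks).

221_222

state=P head=0 tape=___[2]122   (P,2)→(Q,_,left)
state=Q head=-1 tape=__[_]_122   (Q,_)→(P,2,right)
state=P head=0 tape=__2[_]122   (P,_)→(Q,2,right)
state=Q head=1 tape=__22[1]22   (Q,1)→(P,2,left)
state=P head=0 tape=__2[2]222   (P,2)→(Q,_,left)
state=Q head=-1 tape=__[2]_222   (Q,2)→(R,1,left)
state=R head=-2 tape=_[_]1_222   (R,_)→(R,_,right)
state=R head=-1 tape=__[1]_222   (R,1)→(P,1,left)
state=P head=-2 tape=_[_]1_222   (P,_)→(Q,2,right)
state=Q head=-1 tape=_2[1]_222   (Q,1)→(P,2,left)
state=P head=-2 tape=_[2]2_222   (P,2)→(Q,_,left)
state=Q head=-3 tape=[_]_2_222   (Q,_)→(P,2,right)
state=P head=-2 tape=2[_]2_222   (P,_)→(Q,2,right)
state=Q head=-1 tape=22[2]_222   (Q,2)→(R,1,left)
state=R head=-2 tape=2[2]1_222
The non-blank tape span at halt is 221_222.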